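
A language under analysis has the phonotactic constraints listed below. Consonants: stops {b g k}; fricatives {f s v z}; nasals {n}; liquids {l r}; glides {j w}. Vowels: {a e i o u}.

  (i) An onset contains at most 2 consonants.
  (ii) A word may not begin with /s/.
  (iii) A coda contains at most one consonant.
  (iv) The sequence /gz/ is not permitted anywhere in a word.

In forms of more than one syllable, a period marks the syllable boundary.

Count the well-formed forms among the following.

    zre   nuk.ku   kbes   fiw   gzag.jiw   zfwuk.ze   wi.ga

zre — σ1 onset /zr/ (2C), coda /∅/ ok → well-formed
nuk.ku — σ1 onset /n/, coda /k/ ok; σ2 onset /k/, coda /∅/ ok → well-formed
kbes — σ1 onset /kb/ (2C), coda /s/ ok → well-formed
fiw — σ1 onset /f/, coda /w/ ok → well-formed
gzag.jiw — violates constraint (iv): contains banned sequence /gz/ → ill-formed
zfwuk.ze — violates constraint (i): syllable 1 onset /zfw/ has 3 consonants (> 2) → ill-formed
wi.ga — σ1 onset /w/, coda /∅/ ok; σ2 onset /g/, coda /∅/ ok → well-formed
Well-formed: zre, nuk.ku, kbes, fiw, wi.ga → 5.

5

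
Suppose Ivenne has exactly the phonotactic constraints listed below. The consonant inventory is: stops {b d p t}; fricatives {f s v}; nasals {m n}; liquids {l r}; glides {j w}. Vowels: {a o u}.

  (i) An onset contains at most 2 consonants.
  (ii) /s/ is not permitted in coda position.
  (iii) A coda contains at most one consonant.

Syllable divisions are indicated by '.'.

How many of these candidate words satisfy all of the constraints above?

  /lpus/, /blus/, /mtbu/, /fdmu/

/lpus/ — violates constraint (ii): syllable 1 coda contains /s/ → not permitted
/blus/ — violates constraint (ii): syllable 1 coda contains /s/ → not permitted
/mtbu/ — violates constraint (i): syllable 1 onset /mtb/ has 3 consonants (> 2) → not permitted
/fdmu/ — violates constraint (i): syllable 1 onset /fdm/ has 3 consonants (> 2) → not permitted
No form is permitted → 0.

0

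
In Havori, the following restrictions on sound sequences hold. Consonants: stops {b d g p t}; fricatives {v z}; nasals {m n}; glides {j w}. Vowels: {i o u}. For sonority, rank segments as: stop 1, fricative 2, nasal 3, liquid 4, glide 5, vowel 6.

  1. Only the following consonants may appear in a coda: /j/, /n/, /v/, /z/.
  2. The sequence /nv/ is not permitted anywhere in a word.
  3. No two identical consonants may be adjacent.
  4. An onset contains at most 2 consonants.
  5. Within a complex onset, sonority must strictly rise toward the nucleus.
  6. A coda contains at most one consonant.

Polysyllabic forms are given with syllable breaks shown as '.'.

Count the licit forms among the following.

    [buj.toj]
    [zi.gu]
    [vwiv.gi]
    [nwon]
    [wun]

5

[buj.toj] — σ1 onset /b/, coda /j/ ok; σ2 onset /t/, coda /j/ ok → licit
[zi.gu] — σ1 onset /z/, coda /∅/ ok; σ2 onset /g/, coda /∅/ ok → licit
[vwiv.gi] — σ1 onset /vw/ (2→5 rises), coda /v/ ok; σ2 onset /g/, coda /∅/ ok → licit
[nwon] — σ1 onset /nw/ (3→5 rises), coda /n/ ok → licit
[wun] — σ1 onset /w/, coda /n/ ok → licit
Licit: [buj.toj], [zi.gu], [vwiv.gi], [nwon], [wun] → 5.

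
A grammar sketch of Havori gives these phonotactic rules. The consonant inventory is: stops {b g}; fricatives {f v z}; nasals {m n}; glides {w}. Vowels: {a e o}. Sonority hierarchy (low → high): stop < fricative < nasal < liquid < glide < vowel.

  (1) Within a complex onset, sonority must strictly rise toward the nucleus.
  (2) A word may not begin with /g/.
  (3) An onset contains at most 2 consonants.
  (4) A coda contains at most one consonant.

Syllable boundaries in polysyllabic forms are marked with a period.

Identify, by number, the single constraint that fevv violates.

4

fevv: syllable 1 coda /vv/ has 2 consonants (> 1).
This is a violation of constraint 4: "A coda contains at most one consonant."
The remaining constraints (1, 2, 3) are satisfied.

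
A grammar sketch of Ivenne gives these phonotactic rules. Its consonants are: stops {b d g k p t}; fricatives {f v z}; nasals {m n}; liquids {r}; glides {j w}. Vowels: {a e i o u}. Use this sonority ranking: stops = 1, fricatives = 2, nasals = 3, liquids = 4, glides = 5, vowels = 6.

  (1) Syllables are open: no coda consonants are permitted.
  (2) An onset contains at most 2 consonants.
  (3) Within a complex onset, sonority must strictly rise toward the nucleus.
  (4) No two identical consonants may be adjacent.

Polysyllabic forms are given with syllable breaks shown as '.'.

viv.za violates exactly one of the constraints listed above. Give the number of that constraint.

1

viv.za: syllable 1 coda /v/ has 1 consonant (> 0).
This is a violation of constraint 1: "Syllables are open: no coda consonants are permitted."
The remaining constraints (2, 3, 4) are satisfied.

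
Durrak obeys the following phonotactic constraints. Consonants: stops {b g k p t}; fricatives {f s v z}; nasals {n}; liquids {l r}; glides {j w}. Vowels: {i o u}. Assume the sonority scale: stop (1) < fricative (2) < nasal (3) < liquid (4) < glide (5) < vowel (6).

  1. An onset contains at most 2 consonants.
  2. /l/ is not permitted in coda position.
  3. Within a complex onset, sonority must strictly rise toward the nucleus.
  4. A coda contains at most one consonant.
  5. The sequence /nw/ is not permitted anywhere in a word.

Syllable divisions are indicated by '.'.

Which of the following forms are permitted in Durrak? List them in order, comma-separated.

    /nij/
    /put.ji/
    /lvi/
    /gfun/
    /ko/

/nij/ — σ1 onset /n/, coda /j/ ok → permitted
/put.ji/ — σ1 onset /p/, coda /t/ ok; σ2 onset /j/, coda /∅/ ok → permitted
/lvi/ — violates constraint 3: syllable 1 onset /lv/: /l/ (liquid, 4) → /v/ (fricative, 2) does not rise → not permitted
/gfun/ — σ1 onset /gf/ (1→2 rises), coda /n/ ok → permitted
/ko/ — σ1 onset /k/, coda /∅/ ok → permitted

/nij/, /put.ji/, /gfun/, /ko/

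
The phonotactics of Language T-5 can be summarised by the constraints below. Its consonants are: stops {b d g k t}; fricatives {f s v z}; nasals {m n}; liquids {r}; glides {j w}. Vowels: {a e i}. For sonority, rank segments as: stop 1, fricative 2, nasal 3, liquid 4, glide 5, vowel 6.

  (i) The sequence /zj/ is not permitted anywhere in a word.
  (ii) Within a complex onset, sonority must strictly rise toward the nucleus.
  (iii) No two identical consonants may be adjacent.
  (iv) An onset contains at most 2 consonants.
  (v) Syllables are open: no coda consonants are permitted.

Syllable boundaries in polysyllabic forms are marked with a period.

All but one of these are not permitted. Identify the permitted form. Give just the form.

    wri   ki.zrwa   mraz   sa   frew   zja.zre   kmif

sa

wri — violates constraint (ii): syllable 1 onset /wr/: /w/ (glide, 5) → /r/ (liquid, 4) does not rise → not permitted
ki.zrwa — violates constraint (iv): syllable 2 onset /zrw/ has 3 consonants (> 2) → not permitted
mraz — violates constraint (v): syllable 1 coda /z/ has 1 consonant (> 0) → not permitted
sa — σ1 onset /s/, coda /∅/ ok → permitted
frew — violates constraint (v): syllable 1 coda /w/ has 1 consonant (> 0) → not permitted
zja.zre — violates constraint (i): contains banned sequence /zj/ → not permitted
kmif — violates constraint (v): syllable 1 coda /f/ has 1 consonant (> 0) → not permitted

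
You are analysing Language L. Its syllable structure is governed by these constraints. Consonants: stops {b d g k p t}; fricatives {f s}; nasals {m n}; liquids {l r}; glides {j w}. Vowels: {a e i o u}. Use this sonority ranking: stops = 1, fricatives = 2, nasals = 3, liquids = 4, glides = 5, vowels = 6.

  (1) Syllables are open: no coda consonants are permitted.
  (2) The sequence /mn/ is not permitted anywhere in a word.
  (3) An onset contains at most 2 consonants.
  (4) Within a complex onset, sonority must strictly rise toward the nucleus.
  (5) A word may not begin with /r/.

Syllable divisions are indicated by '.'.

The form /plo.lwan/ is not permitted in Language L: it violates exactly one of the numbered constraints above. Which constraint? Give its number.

1

/plo.lwan/: syllable 2 coda /n/ has 1 consonant (> 0).
This is a violation of constraint 1: "Syllables are open: no coda consonants are permitted."
The remaining constraints (2, 3, 4, 5) are satisfied.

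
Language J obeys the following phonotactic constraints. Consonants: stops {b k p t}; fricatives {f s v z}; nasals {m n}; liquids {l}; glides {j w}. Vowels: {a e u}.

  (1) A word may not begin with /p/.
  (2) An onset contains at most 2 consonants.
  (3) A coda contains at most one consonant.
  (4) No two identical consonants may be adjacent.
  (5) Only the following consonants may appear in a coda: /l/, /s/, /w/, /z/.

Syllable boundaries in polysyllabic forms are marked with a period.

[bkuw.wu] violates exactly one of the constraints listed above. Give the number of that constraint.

4

[bkuw.wu]: adjacent identical consonants /ww/.
This is a violation of constraint 4: "No two identical consonants may be adjacent."
The remaining constraints (1, 2, 3, 5) are satisfied.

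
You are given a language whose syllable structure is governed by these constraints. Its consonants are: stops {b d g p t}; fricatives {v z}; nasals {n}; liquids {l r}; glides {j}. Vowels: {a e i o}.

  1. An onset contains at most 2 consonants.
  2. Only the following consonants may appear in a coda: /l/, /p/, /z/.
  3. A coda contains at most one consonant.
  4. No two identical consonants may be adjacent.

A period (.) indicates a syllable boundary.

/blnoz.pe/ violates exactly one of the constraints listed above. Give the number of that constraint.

1

/blnoz.pe/: syllable 1 onset /bln/ has 3 consonants (> 2).
This is a violation of constraint 1: "An onset contains at most 2 consonants."
The remaining constraints (2, 3, 4) are satisfied.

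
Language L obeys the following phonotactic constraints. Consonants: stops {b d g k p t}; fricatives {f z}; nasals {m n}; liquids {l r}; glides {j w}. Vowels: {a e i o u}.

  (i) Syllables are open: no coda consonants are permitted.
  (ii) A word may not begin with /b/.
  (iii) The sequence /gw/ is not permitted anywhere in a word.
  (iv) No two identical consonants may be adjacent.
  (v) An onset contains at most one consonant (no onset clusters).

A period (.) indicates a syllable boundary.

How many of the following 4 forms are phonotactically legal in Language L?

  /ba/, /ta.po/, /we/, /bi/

2

/ba/ — violates constraint (ii): word begins with /b/ → phonotactically illegal
/ta.po/ — σ1 onset /t/, coda /∅/ ok; σ2 onset /p/, coda /∅/ ok → phonotactically legal
/we/ — σ1 onset /w/, coda /∅/ ok → phonotactically legal
/bi/ — violates constraint (ii): word begins with /b/ → phonotactically illegal
Phonotactically legal: /ta.po/, /we/ → 2.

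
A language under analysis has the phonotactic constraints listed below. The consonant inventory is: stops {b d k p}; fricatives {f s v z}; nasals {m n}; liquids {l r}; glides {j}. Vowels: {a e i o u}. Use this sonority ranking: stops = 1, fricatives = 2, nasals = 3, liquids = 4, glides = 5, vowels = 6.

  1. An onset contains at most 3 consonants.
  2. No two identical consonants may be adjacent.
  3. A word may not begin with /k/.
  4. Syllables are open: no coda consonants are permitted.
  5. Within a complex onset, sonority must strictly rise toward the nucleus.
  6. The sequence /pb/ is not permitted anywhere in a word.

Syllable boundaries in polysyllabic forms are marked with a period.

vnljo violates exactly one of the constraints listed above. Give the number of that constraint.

vnljo: syllable 1 onset /vnlj/ has 4 consonants (> 3).
This is a violation of constraint 1: "An onset contains at most 3 consonants."
The remaining constraints (2, 3, 4, 5, 6) are satisfied.

1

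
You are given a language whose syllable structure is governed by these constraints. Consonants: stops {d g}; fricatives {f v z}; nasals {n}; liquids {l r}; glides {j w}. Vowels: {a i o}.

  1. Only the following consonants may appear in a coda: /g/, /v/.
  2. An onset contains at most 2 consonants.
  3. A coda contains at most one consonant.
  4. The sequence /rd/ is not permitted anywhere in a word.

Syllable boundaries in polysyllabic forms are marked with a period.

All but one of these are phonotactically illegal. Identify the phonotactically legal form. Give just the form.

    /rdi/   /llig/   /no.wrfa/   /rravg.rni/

/rdi/ — violates constraint 4: contains banned sequence /rd/ → phonotactically illegal
/llig/ — σ1 onset /ll/ (2C), coda /g/ ok → phonotactically legal
/no.wrfa/ — violates constraint 2: syllable 2 onset /wrf/ has 3 consonants (> 2) → phonotactically illegal
/rravg.rni/ — violates constraint 3: syllable 1 coda /vg/ has 2 consonants (> 1) → phonotactically illegal

/llig/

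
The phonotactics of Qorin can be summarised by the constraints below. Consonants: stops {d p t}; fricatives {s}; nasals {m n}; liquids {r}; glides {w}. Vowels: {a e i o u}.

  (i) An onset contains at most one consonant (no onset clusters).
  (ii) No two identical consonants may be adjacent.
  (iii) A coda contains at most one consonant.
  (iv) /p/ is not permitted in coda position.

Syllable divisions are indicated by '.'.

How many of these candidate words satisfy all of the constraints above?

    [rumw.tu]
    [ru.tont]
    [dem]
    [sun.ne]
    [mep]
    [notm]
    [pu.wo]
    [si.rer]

3

[rumw.tu] — violates constraint (iii): syllable 1 coda /mw/ has 2 consonants (> 1) → ill-formed
[ru.tont] — violates constraint (iii): syllable 2 coda /nt/ has 2 consonants (> 1) → ill-formed
[dem] — σ1 onset /d/, coda /m/ ok → well-formed
[sun.ne] — violates constraint (ii): adjacent identical consonants /nn/ → ill-formed
[mep] — violates constraint (iv): syllable 1 coda contains /p/ → ill-formed
[notm] — violates constraint (iii): syllable 1 coda /tm/ has 2 consonants (> 1) → ill-formed
[pu.wo] — σ1 onset /p/, coda /∅/ ok; σ2 onset /w/, coda /∅/ ok → well-formed
[si.rer] — σ1 onset /s/, coda /∅/ ok; σ2 onset /r/, coda /r/ ok → well-formed
Well-formed: [dem], [pu.wo], [si.rer] → 3.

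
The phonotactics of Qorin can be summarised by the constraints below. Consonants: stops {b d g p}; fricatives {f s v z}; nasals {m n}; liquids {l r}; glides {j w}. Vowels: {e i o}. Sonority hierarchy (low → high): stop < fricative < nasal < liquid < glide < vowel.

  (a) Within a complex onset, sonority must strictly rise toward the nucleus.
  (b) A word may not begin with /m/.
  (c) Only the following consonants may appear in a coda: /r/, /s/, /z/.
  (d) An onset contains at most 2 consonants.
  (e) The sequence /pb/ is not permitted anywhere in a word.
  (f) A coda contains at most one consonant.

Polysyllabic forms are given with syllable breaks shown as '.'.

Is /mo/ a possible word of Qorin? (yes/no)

/mo/ — violates constraint (b): word begins with /m/ → illicit

no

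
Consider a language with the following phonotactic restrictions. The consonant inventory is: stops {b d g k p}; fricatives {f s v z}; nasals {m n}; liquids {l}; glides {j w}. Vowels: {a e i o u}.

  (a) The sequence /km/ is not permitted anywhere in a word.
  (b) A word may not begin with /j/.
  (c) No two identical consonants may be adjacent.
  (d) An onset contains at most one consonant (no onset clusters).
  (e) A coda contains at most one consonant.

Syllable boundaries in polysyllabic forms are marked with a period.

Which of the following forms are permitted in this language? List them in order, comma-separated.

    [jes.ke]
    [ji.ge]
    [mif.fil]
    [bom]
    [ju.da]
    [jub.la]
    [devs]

[jes.ke] — violates constraint (b): word begins with /j/ → not permitted
[ji.ge] — violates constraint (b): word begins with /j/ → not permitted
[mif.fil] — violates constraint (c): adjacent identical consonants /ff/ → not permitted
[bom] — σ1 onset /b/, coda /m/ ok → permitted
[ju.da] — violates constraint (b): word begins with /j/ → not permitted
[jub.la] — violates constraint (b): word begins with /j/ → not permitted
[devs] — violates constraint (e): syllable 1 coda /vs/ has 2 consonants (> 1) → not permitted

[bom]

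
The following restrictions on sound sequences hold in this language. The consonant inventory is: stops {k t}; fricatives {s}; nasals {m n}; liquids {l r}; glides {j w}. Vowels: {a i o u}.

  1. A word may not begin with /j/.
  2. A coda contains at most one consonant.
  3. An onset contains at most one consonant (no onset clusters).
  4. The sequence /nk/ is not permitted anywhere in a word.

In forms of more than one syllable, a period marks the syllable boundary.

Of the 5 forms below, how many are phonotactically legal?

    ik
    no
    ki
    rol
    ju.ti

ik — σ1 onset /∅/, coda /k/ ok → phonotactically legal
no — σ1 onset /n/, coda /∅/ ok → phonotactically legal
ki — σ1 onset /k/, coda /∅/ ok → phonotactically legal
rol — σ1 onset /r/, coda /l/ ok → phonotactically legal
ju.ti — violates constraint 1: word begins with /j/ → phonotactically illegal
Phonotactically legal: ik, no, ki, rol → 4.

4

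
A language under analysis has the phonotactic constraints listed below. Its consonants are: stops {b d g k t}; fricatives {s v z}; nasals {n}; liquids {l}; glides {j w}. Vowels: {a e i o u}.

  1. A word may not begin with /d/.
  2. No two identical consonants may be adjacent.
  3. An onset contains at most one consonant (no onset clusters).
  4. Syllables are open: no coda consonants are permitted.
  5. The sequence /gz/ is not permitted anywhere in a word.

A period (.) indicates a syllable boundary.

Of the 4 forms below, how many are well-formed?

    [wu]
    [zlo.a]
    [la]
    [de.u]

[wu] — σ1 onset /w/, coda /∅/ ok → well-formed
[zlo.a] — violates constraint 3: syllable 1 onset /zl/ has 2 consonants (> 1) → ill-formed
[la] — σ1 onset /l/, coda /∅/ ok → well-formed
[de.u] — violates constraint 1: word begins with /d/ → ill-formed
Well-formed: [wu], [la] → 2.

2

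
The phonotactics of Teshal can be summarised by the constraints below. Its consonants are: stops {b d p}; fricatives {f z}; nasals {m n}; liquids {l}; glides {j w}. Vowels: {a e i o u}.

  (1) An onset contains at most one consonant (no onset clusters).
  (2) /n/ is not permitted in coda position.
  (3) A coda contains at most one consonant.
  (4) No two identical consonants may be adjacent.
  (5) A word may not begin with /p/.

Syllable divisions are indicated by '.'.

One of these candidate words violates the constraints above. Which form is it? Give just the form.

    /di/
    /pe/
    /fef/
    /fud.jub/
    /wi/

/di/ — σ1 onset /d/, coda /∅/ ok → phonotactically legal
/pe/ — violates constraint 5: word begins with /p/ → phonotactically illegal
/fef/ — σ1 onset /f/, coda /f/ ok → phonotactically legal
/fud.jub/ — σ1 onset /f/, coda /d/ ok; σ2 onset /j/, coda /b/ ok → phonotactically legal
/wi/ — σ1 onset /w/, coda /∅/ ok → phonotactically legal

/pe/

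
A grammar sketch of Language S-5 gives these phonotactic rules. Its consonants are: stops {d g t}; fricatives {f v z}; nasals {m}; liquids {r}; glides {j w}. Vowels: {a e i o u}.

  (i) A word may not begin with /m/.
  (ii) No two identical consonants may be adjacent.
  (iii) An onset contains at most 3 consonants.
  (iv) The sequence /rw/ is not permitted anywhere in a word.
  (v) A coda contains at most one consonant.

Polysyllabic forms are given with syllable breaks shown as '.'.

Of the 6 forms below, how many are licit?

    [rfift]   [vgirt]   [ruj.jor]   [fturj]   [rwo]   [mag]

[rfift] — violates constraint (v): syllable 1 coda /ft/ has 2 consonants (> 1) → illicit
[vgirt] — violates constraint (v): syllable 1 coda /rt/ has 2 consonants (> 1) → illicit
[ruj.jor] — violates constraint (ii): adjacent identical consonants /jj/ → illicit
[fturj] — violates constraint (v): syllable 1 coda /rj/ has 2 consonants (> 1) → illicit
[rwo] — violates constraint (iv): contains banned sequence /rw/ → illicit
[mag] — violates constraint (i): word begins with /m/ → illicit
No form is licit → 0.

0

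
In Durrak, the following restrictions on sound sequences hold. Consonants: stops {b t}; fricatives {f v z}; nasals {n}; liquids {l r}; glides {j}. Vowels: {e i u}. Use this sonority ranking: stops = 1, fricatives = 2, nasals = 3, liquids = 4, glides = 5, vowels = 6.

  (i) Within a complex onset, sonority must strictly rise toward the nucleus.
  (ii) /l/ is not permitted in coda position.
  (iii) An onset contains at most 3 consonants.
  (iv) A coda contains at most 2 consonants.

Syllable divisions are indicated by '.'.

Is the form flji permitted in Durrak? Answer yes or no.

flji — σ1 onset /flj/ (2→4→5 rises), coda /∅/ ok → permitted

yes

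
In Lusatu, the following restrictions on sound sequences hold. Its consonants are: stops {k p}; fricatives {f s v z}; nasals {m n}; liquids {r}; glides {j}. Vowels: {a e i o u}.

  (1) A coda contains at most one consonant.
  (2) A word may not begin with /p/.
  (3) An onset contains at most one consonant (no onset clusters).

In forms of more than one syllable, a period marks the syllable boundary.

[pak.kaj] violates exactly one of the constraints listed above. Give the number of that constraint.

2

[pak.kaj]: word begins with /p/.
This is a violation of constraint 2: "A word may not begin with /p/."
The remaining constraints (1, 3) are satisfied.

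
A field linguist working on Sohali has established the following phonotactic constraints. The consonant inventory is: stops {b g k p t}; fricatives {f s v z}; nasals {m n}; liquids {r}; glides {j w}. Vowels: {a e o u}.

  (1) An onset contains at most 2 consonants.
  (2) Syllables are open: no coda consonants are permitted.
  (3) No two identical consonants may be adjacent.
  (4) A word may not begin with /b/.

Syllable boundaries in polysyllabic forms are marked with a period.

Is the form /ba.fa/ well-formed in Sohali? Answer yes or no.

/ba.fa/ — violates constraint 4: word begins with /b/ → ill-formed

no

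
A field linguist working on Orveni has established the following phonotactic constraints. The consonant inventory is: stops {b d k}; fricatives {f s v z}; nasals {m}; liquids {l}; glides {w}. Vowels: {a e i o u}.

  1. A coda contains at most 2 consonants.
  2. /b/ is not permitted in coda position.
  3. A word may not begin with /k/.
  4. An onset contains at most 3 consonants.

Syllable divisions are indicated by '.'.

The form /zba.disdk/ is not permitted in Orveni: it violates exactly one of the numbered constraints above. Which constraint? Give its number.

1

/zba.disdk/: syllable 2 coda /sdk/ has 3 consonants (> 2).
This is a violation of constraint 1: "A coda contains at most 2 consonants."
The remaining constraints (2, 3, 4) are satisfied.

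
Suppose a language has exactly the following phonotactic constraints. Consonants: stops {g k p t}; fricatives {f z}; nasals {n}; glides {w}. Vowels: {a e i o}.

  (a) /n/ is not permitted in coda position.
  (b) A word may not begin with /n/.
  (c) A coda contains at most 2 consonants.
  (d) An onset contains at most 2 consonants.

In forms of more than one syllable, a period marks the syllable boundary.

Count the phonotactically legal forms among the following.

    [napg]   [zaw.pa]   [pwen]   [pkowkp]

1

[napg] — violates constraint (b): word begins with /n/ → phonotactically illegal
[zaw.pa] — σ1 onset /z/, coda /w/ ok; σ2 onset /p/, coda /∅/ ok → phonotactically legal
[pwen] — violates constraint (a): syllable 1 coda contains /n/ → phonotactically illegal
[pkowkp] — violates constraint (c): syllable 1 coda /wkp/ has 3 consonants (> 2) → phonotactically illegal
Phonotactically legal: [zaw.pa] → 1.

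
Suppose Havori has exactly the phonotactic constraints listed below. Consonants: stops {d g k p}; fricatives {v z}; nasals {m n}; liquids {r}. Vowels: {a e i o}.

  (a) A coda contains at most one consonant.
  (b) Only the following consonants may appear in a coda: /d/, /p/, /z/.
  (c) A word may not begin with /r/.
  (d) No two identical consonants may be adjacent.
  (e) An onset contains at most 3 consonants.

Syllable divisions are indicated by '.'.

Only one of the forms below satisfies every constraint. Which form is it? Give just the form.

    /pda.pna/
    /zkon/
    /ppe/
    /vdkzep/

/pda.pna/

/pda.pna/ — σ1 onset /pd/ (2C), coda /∅/ ok; σ2 onset /pn/ (2C), coda /∅/ ok → well-formed
/zkon/ — violates constraint (b): syllable 1 coda contains /n/, which is not a licensed coda consonant → ill-formed
/ppe/ — violates constraint (d): adjacent identical consonants /pp/ → ill-formed
/vdkzep/ — violates constraint (e): syllable 1 onset /vdkz/ has 4 consonants (> 3) → ill-formed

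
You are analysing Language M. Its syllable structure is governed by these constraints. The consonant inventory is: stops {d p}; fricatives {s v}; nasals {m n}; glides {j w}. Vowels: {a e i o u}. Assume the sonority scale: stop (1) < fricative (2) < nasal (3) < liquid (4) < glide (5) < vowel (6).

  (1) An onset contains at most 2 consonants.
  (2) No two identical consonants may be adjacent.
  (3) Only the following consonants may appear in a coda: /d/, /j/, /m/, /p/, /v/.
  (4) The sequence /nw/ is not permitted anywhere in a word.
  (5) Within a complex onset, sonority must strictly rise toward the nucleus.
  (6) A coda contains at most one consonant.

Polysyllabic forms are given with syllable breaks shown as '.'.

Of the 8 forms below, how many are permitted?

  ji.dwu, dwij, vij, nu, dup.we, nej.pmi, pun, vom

7

ji.dwu — σ1 onset /j/, coda /∅/ ok; σ2 onset /dw/ (1→5 rises), coda /∅/ ok → permitted
dwij — σ1 onset /dw/ (1→5 rises), coda /j/ ok → permitted
vij — σ1 onset /v/, coda /j/ ok → permitted
nu — σ1 onset /n/, coda /∅/ ok → permitted
dup.we — σ1 onset /d/, coda /p/ ok; σ2 onset /w/, coda /∅/ ok → permitted
nej.pmi — σ1 onset /n/, coda /j/ ok; σ2 onset /pm/ (1→3 rises), coda /∅/ ok → permitted
pun — violates constraint 3: syllable 1 coda contains /n/, which is not a licensed coda consonant → not permitted
vom — σ1 onset /v/, coda /m/ ok → permitted
Permitted: ji.dwu, dwij, vij, nu, dup.we, nej.pmi, vom → 7.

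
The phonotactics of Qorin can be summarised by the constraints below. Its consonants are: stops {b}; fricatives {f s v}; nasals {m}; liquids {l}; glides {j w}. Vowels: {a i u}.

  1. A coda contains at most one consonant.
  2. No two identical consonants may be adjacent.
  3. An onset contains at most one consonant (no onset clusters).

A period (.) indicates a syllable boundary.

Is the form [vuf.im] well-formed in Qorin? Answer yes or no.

[vuf.im] — σ1 onset /v/, coda /f/ ok; σ2 onset /∅/, coda /m/ ok → well-formed

yes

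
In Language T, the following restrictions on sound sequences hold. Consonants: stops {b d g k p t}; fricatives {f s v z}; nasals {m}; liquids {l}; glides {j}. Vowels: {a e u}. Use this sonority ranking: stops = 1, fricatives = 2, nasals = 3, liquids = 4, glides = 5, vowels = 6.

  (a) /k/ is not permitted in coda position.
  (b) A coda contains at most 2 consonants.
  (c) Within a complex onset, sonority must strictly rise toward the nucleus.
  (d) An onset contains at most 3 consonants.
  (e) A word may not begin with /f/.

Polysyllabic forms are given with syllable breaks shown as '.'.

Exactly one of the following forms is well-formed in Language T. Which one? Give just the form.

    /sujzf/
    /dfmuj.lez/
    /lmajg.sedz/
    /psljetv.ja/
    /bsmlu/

/sujzf/ — violates constraint (b): syllable 1 coda /jzf/ has 3 consonants (> 2) → ill-formed
/dfmuj.lez/ — σ1 onset /dfm/ (1→2→3 rises), coda /j/ ok; σ2 onset /l/, coda /z/ ok → well-formed
/lmajg.sedz/ — violates constraint (c): syllable 1 onset /lm/: /l/ (liquid, 4) → /m/ (nasal, 3) does not rise → ill-formed
/psljetv.ja/ — violates constraint (d): syllable 1 onset /pslj/ has 4 consonants (> 3) → ill-formed
/bsmlu/ — violates constraint (d): syllable 1 onset /bsml/ has 4 consonants (> 3) → ill-formed

/dfmuj.lez/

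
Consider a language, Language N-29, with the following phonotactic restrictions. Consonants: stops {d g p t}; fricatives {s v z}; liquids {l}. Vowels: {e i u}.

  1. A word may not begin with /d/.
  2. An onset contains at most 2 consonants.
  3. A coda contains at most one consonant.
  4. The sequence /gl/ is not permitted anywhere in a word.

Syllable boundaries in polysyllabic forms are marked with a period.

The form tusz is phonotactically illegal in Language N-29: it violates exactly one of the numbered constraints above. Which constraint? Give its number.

3

tusz: syllable 1 coda /sz/ has 2 consonants (> 1).
This is a violation of constraint 3: "A coda contains at most one consonant."
The remaining constraints (1, 2, 4) are satisfied.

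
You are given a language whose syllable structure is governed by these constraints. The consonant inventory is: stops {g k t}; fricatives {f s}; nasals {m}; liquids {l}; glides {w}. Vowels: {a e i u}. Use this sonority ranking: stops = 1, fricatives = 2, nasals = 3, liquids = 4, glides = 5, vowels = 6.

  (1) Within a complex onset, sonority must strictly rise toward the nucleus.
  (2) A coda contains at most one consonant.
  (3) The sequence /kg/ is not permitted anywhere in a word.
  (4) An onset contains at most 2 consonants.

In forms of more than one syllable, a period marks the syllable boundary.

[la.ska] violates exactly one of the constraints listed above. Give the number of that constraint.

[la.ska]: syllable 2 onset /sk/: /s/ (fricative, 2) → /k/ (stop, 1) does not rise.
This is a violation of constraint 1: "Within a complex onset, sonority must strictly rise toward the nucleus."
The remaining constraints (2, 3, 4) are satisfied.

1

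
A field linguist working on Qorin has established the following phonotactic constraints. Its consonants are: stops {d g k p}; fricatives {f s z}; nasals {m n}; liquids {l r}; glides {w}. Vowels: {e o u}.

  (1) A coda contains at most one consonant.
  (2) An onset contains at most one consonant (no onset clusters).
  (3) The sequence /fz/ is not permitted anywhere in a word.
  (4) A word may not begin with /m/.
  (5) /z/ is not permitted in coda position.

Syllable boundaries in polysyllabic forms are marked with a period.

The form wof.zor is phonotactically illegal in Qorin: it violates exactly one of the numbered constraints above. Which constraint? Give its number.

wof.zor: contains banned sequence /fz/.
This is a violation of constraint 3: "The sequence /fz/ is not permitted anywhere in a word."
The remaining constraints (1, 2, 4, 5) are satisfied.

3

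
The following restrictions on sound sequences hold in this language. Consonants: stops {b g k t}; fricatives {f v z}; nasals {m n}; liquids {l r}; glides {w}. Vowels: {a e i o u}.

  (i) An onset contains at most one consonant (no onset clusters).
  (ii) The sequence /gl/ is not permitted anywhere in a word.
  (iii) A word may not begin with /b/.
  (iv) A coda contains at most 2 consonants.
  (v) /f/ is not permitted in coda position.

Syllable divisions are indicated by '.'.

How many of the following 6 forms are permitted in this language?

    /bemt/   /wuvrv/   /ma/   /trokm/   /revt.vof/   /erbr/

1

/bemt/ — violates constraint (iii): word begins with /b/ → not permitted
/wuvrv/ — violates constraint (iv): syllable 1 coda /vrv/ has 3 consonants (> 2) → not permitted
/ma/ — σ1 onset /m/, coda /∅/ ok → permitted
/trokm/ — violates constraint (i): syllable 1 onset /tr/ has 2 consonants (> 1) → not permitted
/revt.vof/ — violates constraint (v): syllable 2 coda contains /f/ → not permitted
/erbr/ — violates constraint (iv): syllable 1 coda /rbr/ has 3 consonants (> 2) → not permitted
Permitted: /ma/ → 1.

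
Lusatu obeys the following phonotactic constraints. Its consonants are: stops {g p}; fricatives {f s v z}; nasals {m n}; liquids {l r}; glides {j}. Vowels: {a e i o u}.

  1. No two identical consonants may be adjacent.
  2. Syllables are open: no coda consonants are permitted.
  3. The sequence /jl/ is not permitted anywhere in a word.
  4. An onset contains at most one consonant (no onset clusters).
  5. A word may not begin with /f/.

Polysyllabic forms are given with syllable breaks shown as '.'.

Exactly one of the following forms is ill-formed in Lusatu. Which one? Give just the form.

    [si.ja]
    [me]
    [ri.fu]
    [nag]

[si.ja] — σ1 onset /s/, coda /∅/ ok; σ2 onset /j/, coda /∅/ ok → well-formed
[me] — σ1 onset /m/, coda /∅/ ok → well-formed
[ri.fu] — σ1 onset /r/, coda /∅/ ok; σ2 onset /f/, coda /∅/ ok → well-formed
[nag] — violates constraint 2: syllable 1 coda /g/ has 1 consonant (> 0) → ill-formed

[nag]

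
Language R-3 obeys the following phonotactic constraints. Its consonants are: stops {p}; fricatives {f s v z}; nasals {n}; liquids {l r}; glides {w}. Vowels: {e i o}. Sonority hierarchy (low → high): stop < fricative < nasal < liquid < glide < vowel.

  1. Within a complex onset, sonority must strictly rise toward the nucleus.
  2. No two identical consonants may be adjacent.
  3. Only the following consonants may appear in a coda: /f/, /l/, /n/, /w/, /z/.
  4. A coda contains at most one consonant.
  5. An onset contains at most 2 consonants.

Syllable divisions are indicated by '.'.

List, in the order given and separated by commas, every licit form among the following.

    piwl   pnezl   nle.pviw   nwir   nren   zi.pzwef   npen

nle.pviw, nren

piwl — violates constraint 4: syllable 1 coda /wl/ has 2 consonants (> 1) → illicit
pnezl — violates constraint 4: syllable 1 coda /zl/ has 2 consonants (> 1) → illicit
nle.pviw — σ1 onset /nl/ (3→4 rises), coda /∅/ ok; σ2 onset /pv/ (1→2 rises), coda /w/ ok → licit
nwir — violates constraint 3: syllable 1 coda contains /r/, which is not a licensed coda consonant → illicit
nren — σ1 onset /nr/ (3→4 rises), coda /n/ ok → licit
zi.pzwef — violates constraint 5: syllable 2 onset /pzw/ has 3 consonants (> 2) → illicit
npen — violates constraint 1: syllable 1 onset /np/: /n/ (nasal, 3) → /p/ (stop, 1) does not rise → illicit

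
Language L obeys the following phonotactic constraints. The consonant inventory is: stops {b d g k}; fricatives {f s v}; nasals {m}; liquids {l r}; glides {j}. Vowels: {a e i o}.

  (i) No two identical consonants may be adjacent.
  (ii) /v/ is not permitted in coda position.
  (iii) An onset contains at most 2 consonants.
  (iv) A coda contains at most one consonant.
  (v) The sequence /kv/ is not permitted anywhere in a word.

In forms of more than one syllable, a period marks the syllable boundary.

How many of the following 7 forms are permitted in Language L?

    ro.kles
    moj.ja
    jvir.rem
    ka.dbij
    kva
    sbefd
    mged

ro.kles — σ1 onset /r/, coda /∅/ ok; σ2 onset /kl/ (2C), coda /s/ ok → permitted
moj.ja — violates constraint (i): adjacent identical consonants /jj/ → not permitted
jvir.rem — violates constraint (i): adjacent identical consonants /rr/ → not permitted
ka.dbij — σ1 onset /k/, coda /∅/ ok; σ2 onset /db/ (2C), coda /j/ ok → permitted
kva — violates constraint (v): contains banned sequence /kv/ → not permitted
sbefd — violates constraint (iv): syllable 1 coda /fd/ has 2 consonants (> 1) → not permitted
mged — σ1 onset /mg/ (2C), coda /d/ ok → permitted
Permitted: ro.kles, ka.dbij, mged → 3.

3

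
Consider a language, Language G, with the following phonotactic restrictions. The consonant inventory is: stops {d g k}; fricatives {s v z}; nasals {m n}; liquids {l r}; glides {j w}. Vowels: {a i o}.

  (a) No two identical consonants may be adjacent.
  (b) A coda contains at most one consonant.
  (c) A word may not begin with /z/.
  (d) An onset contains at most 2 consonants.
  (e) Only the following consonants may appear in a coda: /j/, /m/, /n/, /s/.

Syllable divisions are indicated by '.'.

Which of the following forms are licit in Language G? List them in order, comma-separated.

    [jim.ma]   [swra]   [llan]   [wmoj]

[jim.ma] — violates constraint (a): adjacent identical consonants /mm/ → illicit
[swra] — violates constraint (d): syllable 1 onset /swr/ has 3 consonants (> 2) → illicit
[llan] — violates constraint (a): adjacent identical consonants /ll/ → illicit
[wmoj] — σ1 onset /wm/ (2C), coda /j/ ok → licit

[wmoj]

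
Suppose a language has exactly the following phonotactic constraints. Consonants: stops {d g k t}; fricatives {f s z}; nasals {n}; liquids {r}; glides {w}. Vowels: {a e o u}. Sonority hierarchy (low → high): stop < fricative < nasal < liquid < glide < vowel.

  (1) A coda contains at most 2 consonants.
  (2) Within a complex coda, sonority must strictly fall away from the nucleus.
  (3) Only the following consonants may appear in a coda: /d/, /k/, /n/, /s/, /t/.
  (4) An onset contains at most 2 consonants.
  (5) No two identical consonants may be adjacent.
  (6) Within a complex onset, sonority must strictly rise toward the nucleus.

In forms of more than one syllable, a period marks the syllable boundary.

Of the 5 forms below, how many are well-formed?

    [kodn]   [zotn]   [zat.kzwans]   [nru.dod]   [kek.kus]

[kodn] — violates constraint 2: syllable 1 coda /dn/: /d/ (stop, 1) → /n/ (nasal, 3) does not fall → ill-formed
[zotn] — violates constraint 2: syllable 1 coda /tn/: /t/ (stop, 1) → /n/ (nasal, 3) does not fall → ill-formed
[zat.kzwans] — violates constraint 4: syllable 2 onset /kzw/ has 3 consonants (> 2) → ill-formed
[nru.dod] — σ1 onset /nr/ (3→4 rises), coda /∅/ ok; σ2 onset /d/, coda /d/ ok → well-formed
[kek.kus] — violates constraint 5: adjacent identical consonants /kk/ → ill-formed
Well-formed: [nru.dod] → 1.

1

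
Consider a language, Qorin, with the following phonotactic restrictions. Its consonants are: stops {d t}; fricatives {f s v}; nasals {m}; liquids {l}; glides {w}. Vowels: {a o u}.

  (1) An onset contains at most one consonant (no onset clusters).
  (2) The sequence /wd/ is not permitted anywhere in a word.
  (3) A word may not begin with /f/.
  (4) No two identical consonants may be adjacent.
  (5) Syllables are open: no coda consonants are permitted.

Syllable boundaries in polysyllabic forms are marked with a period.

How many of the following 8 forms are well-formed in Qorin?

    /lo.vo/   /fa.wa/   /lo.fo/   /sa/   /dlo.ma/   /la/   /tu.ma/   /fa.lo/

/lo.vo/ — σ1 onset /l/, coda /∅/ ok; σ2 onset /v/, coda /∅/ ok → well-formed
/fa.wa/ — violates constraint 3: word begins with /f/ → ill-formed
/lo.fo/ — σ1 onset /l/, coda /∅/ ok; σ2 onset /f/, coda /∅/ ok → well-formed
/sa/ — σ1 onset /s/, coda /∅/ ok → well-formed
/dlo.ma/ — violates constraint 1: syllable 1 onset /dl/ has 2 consonants (> 1) → ill-formed
/la/ — σ1 onset /l/, coda /∅/ ok → well-formed
/tu.ma/ — σ1 onset /t/, coda /∅/ ok; σ2 onset /m/, coda /∅/ ok → well-formed
/fa.lo/ — violates constraint 3: word begins with /f/ → ill-formed
Well-formed: /lo.vo/, /lo.fo/, /sa/, /la/, /tu.ma/ → 5.

5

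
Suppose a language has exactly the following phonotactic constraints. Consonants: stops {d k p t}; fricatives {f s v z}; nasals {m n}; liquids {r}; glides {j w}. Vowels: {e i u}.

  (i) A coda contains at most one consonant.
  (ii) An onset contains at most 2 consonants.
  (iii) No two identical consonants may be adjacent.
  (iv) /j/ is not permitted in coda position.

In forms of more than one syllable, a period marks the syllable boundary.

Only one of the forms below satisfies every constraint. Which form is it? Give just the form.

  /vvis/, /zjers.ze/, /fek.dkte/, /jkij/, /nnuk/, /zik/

/vvis/ — violates constraint (iii): adjacent identical consonants /vv/ → ill-formed
/zjers.ze/ — violates constraint (i): syllable 1 coda /rs/ has 2 consonants (> 1) → ill-formed
/fek.dkte/ — violates constraint (ii): syllable 2 onset /dkt/ has 3 consonants (> 2) → ill-formed
/jkij/ — violates constraint (iv): syllable 1 coda contains /j/ → ill-formed
/nnuk/ — violates constraint (iii): adjacent identical consonants /nn/ → ill-formed
/zik/ — σ1 onset /z/, coda /k/ ok → well-formed

/zik/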